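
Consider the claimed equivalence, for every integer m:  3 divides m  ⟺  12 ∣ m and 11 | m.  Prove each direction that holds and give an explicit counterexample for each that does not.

Forward direction. This fails: take m = 3. Certainly 3 ∣ 3, but 12 ∤ 3.

Converse. Suppose 12 ∣ m and 11 ∣ m. Any common multiple of 12 and 11 is a multiple of their lcm; here gcd(12, 11) = 1, so lcm(12, 11) = 12·11 = 132, so 132 ∣ m. Since 3 ∣ 132, it follows that 3 ∣ m.

Only the converse holds.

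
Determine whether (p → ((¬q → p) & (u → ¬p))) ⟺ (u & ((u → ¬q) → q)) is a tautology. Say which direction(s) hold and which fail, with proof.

(⟹) This fails. Under p = F, u = F, q = F, the left side is true but the right side is false.

(⟸) This fails. Under p = T, u = T, q = T, the left side is false but the right side is true.

Both directions fail.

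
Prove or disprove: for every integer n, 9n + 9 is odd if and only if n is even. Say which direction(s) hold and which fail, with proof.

Converse. Suppose n is even; write n = 2j. Then 9n + 9 = 9·(2j) + 9 = 2·9j + 9, which is odd.

Forward direction. Suppose 9n + 9 is odd. Since 9 is odd, 9n and n have the same parity, so 9n + 9 ≡ n + 9 (mod 2). As 9 is odd, 9n + 9 is odd exactly when n is even. Thus n is even.

Both directions hold; the statement is true.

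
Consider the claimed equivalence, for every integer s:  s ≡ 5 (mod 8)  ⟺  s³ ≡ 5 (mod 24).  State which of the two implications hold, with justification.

(⟸) The residues r modulo 24 with r³ ≡ 5 (mod 24) are exactly {5}, and each is ≡ 5 (mod 8).

(⟹) This fails: take s = 13. Then 13 ≡ 5 (mod 8), but 13³ = 2197 ≡ 13 (mod 24), not 5.

Only the converse holds.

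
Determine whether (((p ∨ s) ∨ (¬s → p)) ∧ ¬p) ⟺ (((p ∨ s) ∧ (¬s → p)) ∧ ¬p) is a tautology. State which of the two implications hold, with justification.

Both implications hold.

Forward direction. Assume the antecedent. If s is true, the antecedent forces (s = T, p = F), and ((p ∨ s) ∧ (¬s → p)) ∧ ¬p holds there. If s is false, the antecedent cannot hold. Either way ((p ∨ s) ∧ (¬s → p)) ∧ ¬p holds.

Converse. Assume the antecedent. If s is true, the antecedent forces (s = T, p = F), and ((p ∨ s) ∨ (¬s → p)) ∧ ¬p holds there. If s is false, the antecedent cannot hold. Either way ((p ∨ s) ∨ (¬s → p)) ∧ ¬p holds.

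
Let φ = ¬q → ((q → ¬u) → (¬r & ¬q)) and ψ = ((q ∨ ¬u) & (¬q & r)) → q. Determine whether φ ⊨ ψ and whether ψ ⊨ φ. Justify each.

(→) Assume the antecedent. If q is true, ((q ∨ ¬u) & (¬q & r)) → q reduces to true regardless of the other variables. If q is false, the antecedent forces (q = F, u = F, r = F) or (q = F, u = T, r = F), and ((q ∨ ¬u) & (¬q & r)) → q holds there. Either way ((q ∨ ¬u) & (¬q & r)) → q holds.

(←) This fails. Under q = F, u = T, r = T, the left side is false but the right side is true.

The forward direction holds; the converse fails.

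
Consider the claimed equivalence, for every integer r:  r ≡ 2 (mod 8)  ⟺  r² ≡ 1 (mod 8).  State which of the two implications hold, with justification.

Forward direction. This fails: take r = 2. Then 2 ≡ 2 (mod 8), but 2² = 4 ≡ 4 (mod 8), not 1.

Converse. This fails: take r = 1. Then 1² = 1 ≡ 1 (mod 8), yet 1 ≡ 1 (mod 8), not 2.

Neither direction holds.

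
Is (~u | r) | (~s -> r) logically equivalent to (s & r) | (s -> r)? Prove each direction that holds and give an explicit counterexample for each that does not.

(⟹) This fails. Under r = F, u = F, s = T, the left side is true but the right side is false.

(⟸) This fails. Under r = F, u = T, s = F, the left side is false but the right side is true.

Neither implication holds.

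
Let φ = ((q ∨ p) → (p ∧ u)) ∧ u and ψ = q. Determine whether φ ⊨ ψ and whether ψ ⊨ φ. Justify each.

Neither implication holds.

Forward direction. This fails. Under q = F, p = F, u = T, the left side is true but the right side is false.

Converse. This fails. Under q = T, p = F, u = F, the left side is false but the right side is true.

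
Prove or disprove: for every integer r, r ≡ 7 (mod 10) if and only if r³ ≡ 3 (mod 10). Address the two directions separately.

[⇒] Suppose r ≡ 7 (mod 10). Write r = 10j + 7. Then (10j + 7)³ = 1000j³ + 2100j² + 1470j + 343 = 10(100j³ + 210j² + 147j + 34) + 3, so r³ ≡ 3 (mod 10).

[⇐] For the converse, argue contrapositively. If r ≢ 7 (mod 10), then r is congruent to one of 0, 1, 2, 3, 4, 5, 6, 8, 9 modulo 10, and these give r³ ≡ 0, 1, 8, 7, 4, 5, 6, 2, 9 respectively — never 3.

Equivalent; both directions hold.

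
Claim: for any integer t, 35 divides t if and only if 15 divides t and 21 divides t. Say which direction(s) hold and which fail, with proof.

(→) This fails: take t = 35. Certainly 35 ∣ 35, but 15 ∤ 35.

(←) Suppose 15 ∣ t and 21 ∣ t. Any common multiple of 15 and 21 is a multiple of their lcm; here lcm(15, 21) = 15·21/gcd(15, 21) = 315/3 = 105, so 105 ∣ t. Since 35 ∣ 105, it follows that 35 ∣ t.

Not equivalent: only (⇐) holds.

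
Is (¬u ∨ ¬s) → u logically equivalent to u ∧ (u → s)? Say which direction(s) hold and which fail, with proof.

Only the reverse direction holds.

(→) This fails. Under u = T, s = F, the left side is true but the right side is false.

(←) Assume the antecedent. If u is true, (¬u ∨ ¬s) → u reduces to true regardless of the other variables. If u is false, the antecedent cannot hold. Either way (¬u ∨ ¬s) → u holds.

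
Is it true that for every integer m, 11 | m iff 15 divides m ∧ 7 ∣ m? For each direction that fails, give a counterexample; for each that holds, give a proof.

Neither direction holds.

(⇒) This fails: take m = 11. Certainly 11 ∣ 11, but 15 ∤ 11.

(⇐) This fails: take m = 105. Both 15 ∣ 105 and 7 ∣ 105, yet 105 is not a multiple of 11 (since 105 = 9·11 + 6), so 11 ∤ 105.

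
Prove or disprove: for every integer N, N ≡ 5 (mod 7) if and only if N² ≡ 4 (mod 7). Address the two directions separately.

Not equivalent: only (⇒) holds.

Converse. This fails: take N = 2. Then 2² = 4 ≡ 4 (mod 7), yet 2 ≡ 2 (mod 7), not 5.

Forward direction. Suppose N ≡ 5 (mod 7). Write N = 7j + 5. Then (7j + 5)² = 49j² + 70j + 25 = 7(7j² + 10j + 3) + 4, so N² ≡ 4 (mod 7).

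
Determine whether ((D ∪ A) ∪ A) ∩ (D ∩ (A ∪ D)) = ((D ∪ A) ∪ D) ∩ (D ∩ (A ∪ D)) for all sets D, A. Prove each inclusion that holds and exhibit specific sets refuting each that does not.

The two sets are equal.

(⊆) Let x ∈ ((D ∪ A) ∪ A) ∩ (D ∩ (A ∪ D)). Then either x ∈ D and x ∉ A; or x ∈ D ∩ A. In each case x ∈ ((D ∪ A) ∪ D) ∩ (D ∩ (A ∪ D)), so ((D ∪ A) ∪ A) ∩ (D ∩ (A ∪ D)) ⊆ ((D ∪ A) ∪ D) ∩ (D ∩ (A ∪ D)).

(⊇) Let x ∈ ((D ∪ A) ∪ D) ∩ (D ∩ (A ∪ D)). Then either x ∈ D and x ∉ A; or x ∈ D ∩ A. In each case x ∈ ((D ∪ A) ∪ A) ∩ (D ∩ (A ∪ D)), so ((D ∪ A) ∪ D) ∩ (D ∩ (A ∪ D)) ⊆ ((D ∪ A) ∪ A) ∩ (D ∩ (A ∪ D)).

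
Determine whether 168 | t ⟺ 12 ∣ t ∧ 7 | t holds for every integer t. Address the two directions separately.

Only the forward implication holds.

(→) If 168 ∣ t, write t = 168q. Since 168 = 14·12, t = 12·(14q), so 12 ∣ t; and since 168 = 24·7, t = 7·(24q), so 7 ∣ t.

(←) This fails: take t = 84. Both 12 ∣ 84 and 7 ∣ 84, yet 84 is not a multiple of 168 (since 84 = 0·168 + 84), so 168 ∤ 84.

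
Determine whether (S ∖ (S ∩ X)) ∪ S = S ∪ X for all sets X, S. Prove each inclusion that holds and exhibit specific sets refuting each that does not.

(⊆) holds; (⊇) fails.

Forward inclusion. Let x ∈ (S ∖ (S ∩ X)) ∪ S. Then either x ∈ S and x ∉ X; or x ∈ X ∩ S. In each case x ∈ S ∪ X, so (S ∖ (S ∩ X)) ∪ S ⊆ S ∪ X.

Reverse inclusion. This inclusion fails. Take X = {1}, S = ∅; then 1 ∈ S ∪ X but 1 ∉ (S ∖ (S ∩ X)) ∪ S.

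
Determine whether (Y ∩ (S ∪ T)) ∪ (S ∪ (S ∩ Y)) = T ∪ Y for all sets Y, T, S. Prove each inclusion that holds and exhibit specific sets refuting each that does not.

Neither inclusion holds.

(⟹) This inclusion fails. Take Y = ∅, T = ∅, S = {1}; then 1 ∈ (Y ∩ (S ∪ T)) ∪ (S ∪ (S ∩ Y)) but 1 ∉ T ∪ Y.

(⟸) This inclusion fails. Take Y = {1}, T = ∅, S = ∅; then 1 ∈ T ∪ Y but 1 ∉ (Y ∩ (S ∪ T)) ∪ (S ∪ (S ∩ Y)).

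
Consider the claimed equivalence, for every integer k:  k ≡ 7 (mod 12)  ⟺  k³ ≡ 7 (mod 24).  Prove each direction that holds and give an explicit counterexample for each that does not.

Converse. The residues r modulo 24 with r³ ≡ 7 (mod 24) are exactly {7}, and each is ≡ 7 (mod 12).

Forward direction. This fails: take k = 19. Then 19 ≡ 7 (mod 12), but 19³ = 6859 ≡ 19 (mod 24), not 7.

(⇒) fails; (⇐) holds.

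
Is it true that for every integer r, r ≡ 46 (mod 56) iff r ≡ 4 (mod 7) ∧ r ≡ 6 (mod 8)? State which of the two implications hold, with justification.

Both implications hold.

(⇒) Suppose r ≡ 46 (mod 56); write r = 56j + 46. Since 7 ∣ 56, reducing mod 7 gives r ≡ 46 ≡ 4 (mod 7); since 8 ∣ 56, reducing mod 8 gives r ≡ 46 ≡ 6 (mod 8).

(⇐) Conversely, if r ≡ 4 (mod 7) and r ≡ 6 (mod 8), then by the Chinese remainder theorem r ≡ 46 (mod 56). This is exactly r ≡ 46 (mod 56).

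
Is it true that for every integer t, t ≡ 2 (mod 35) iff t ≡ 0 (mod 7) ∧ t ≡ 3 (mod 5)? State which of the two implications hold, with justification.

Both directions fail.

(⟹) This fails: t = 2 gives 2 ≡ 2 (mod 35) but 2 ≡ 2 (mod 7), so the conjunction on the right does not hold.

(⟸) This fails: t = 28 satisfies both congruences on the right (28 ≡ 0 mod 7 and 28 ≡ 3 mod 5) yet 28 ≡ 28 (mod 35), not 2.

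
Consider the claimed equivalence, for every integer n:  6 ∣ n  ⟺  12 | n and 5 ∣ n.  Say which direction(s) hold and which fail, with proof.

(→) This fails: take n = 6. Certainly 6 ∣ 6, but 12 ∤ 6.

(←) Suppose 12 ∣ n and 5 ∣ n. Any common multiple of 12 and 5 is a multiple of their lcm; here gcd(12, 5) = 1, so lcm(12, 5) = 12·5 = 60, so 60 ∣ n. Since 6 ∣ 60, it follows that 6 ∣ n.

The forward direction fails; the converse holds.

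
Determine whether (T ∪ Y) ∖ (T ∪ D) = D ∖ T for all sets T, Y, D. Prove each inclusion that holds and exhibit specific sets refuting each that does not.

(⟹) This inclusion fails. Take T = ∅, Y = {1}, D = ∅; then 1 ∈ (T ∪ Y) ∖ (T ∪ D) but 1 ∉ D ∖ T.

(⟸) This inclusion fails. Take T = ∅, Y = ∅, D = {1}; then 1 ∈ D ∖ T but 1 ∉ (T ∪ Y) ∖ (T ∪ D).

(⊆) fails and (⊇) fails.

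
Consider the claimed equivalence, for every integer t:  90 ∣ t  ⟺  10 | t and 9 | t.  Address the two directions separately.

(→) If 90 ∣ t, write t = 90q. Since 90 = 9·10, t = 10·(9q), so 10 ∣ t; and since 90 = 10·9, t = 9·(10q), so 9 ∣ t.

(←) Suppose 10 ∣ t and 9 ∣ t. Any common multiple of 10 and 9 is a multiple of their lcm; here gcd(10, 9) = 1, so lcm(10, 9) = 10·9 = 90, so 90 ∣ t.

Both directions hold.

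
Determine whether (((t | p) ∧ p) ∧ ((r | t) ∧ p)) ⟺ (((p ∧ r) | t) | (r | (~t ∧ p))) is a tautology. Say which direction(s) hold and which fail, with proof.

(⇐) This fails. Under r = T, p = F, t = F, the left side is false but the right side is true.

(⇒) Assume the antecedent. If r is true, ((p ∧ r) | t) | (r | (~t ∧ p)) reduces to true regardless of the other variables. If r is false, the antecedent forces (r = F, p = T, t = T), and ((p ∧ r) | t) | (r | (~t ∧ p)) holds there. Either way ((p ∧ r) | t) | (r | (~t ∧ p)) holds.

(⇒) holds; (⇐) fails.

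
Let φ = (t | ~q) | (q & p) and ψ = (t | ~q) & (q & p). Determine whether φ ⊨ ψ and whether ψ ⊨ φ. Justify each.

(⟸) Assume the antecedent. If p is true, (t | ~q) | (q & p) reduces to true regardless of the other variables. If p is false, the antecedent cannot hold. Either way (t | ~q) | (q & p) holds.

(⟹) This fails. Under p = F, t = F, q = F, the left side is true but the right side is false.

Only the converse holds.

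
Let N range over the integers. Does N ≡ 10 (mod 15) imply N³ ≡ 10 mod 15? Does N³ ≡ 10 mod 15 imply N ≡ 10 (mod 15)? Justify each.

(→) Suppose N ≡ 10 (mod 15). Write N = 15j + 10. Then (15j + 10)³ = 3375j³ + 6750j² + 4500j + 1000 = 15(225j³ + 450j² + 300j + 66) + 10, so N³ ≡ 10 (mod 15).

(←) Conversely, suppose N³ ≡ 10 (mod 15). The only residue r in {0, …, 14} with r³ ≡ 10 (mod 15) is r = 10, so N ≡ 10 (mod 15).

Both directions hold.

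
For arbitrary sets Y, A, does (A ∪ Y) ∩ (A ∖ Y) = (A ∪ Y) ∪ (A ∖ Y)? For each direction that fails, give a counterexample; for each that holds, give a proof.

Only the forward inclusion holds.

Reverse inclusion. This inclusion fails. Take Y = {1}, A = ∅; then 1 ∈ (A ∪ Y) ∪ (A ∖ Y) but 1 ∉ (A ∪ Y) ∩ (A ∖ Y).

Forward inclusion. Let x ∈ (A ∪ Y) ∩ (A ∖ Y). Then x ∈ A and x ∉ Y, from which x ∈ (A ∪ Y) ∪ (A ∖ Y).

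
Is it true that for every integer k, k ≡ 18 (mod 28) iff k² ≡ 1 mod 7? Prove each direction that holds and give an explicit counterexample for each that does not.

Neither direction holds.

(⇒) This fails: take k = 18. Then 18 ≡ 18 (mod 28), but 18² = 324 ≡ 2 (mod 7), not 1.

(⇐) This fails: take k = 1. Then 1² = 1 ≡ 1 (mod 7), yet 1 ≡ 1 (mod 28), not 18.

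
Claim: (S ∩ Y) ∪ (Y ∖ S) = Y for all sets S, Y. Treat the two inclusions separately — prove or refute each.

Forward inclusion. Let x ∈ (S ∩ Y) ∪ (Y ∖ S). Then either x ∈ Y and x ∉ S; or x ∈ S ∩ Y. In each case x ∈ Y, so (S ∩ Y) ∪ (Y ∖ S) ⊆ Y.

Reverse inclusion. Let x ∈ Y. Then either x ∈ Y and x ∉ S; or x ∈ S ∩ Y. In each case x ∈ (S ∩ Y) ∪ (Y ∖ S), so Y ⊆ (S ∩ Y) ∪ (Y ∖ S).

Both inclusions hold; the sets are equal.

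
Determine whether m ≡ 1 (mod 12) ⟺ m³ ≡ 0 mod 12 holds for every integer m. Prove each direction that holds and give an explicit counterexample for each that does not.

(⇒) This fails: take m = 1. Then 1 ≡ 1 (mod 12), but 1³ = 1 ≡ 1 (mod 12), not 0.

(⇐) This fails: take m = 0. Then 0³ = 0 ≡ 0 (mod 12), yet 0 ≡ 0 (mod 12), not 1.

Neither implication holds.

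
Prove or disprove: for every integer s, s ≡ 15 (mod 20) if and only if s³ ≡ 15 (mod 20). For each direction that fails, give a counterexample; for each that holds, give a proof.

[⇒] Suppose s ≡ 15 (mod 20). Write s = 20j + 15. Then (20j + 15)³ = 8000j³ + 18000j² + 13500j + 3375 = 20(400j³ + 900j² + 675j + 168) + 15, so s³ ≡ 15 (mod 20).

[⇐] Conversely, suppose s³ ≡ 15 (mod 20). The only residue r in {0, …, 19} with r³ ≡ 15 (mod 20) is r = 15, so s ≡ 15 (mod 20).

Both directions hold; the statement is true.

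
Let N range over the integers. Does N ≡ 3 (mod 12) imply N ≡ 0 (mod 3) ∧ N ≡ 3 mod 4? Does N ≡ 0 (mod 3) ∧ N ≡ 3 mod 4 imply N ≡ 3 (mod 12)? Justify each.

Converse. If N ≡ 0 (mod 3) and N ≡ 3 (mod 4), then by the Chinese remainder theorem N ≡ 3 (mod 12). This is exactly N ≡ 3 (mod 12).

Forward direction. Suppose N ≡ 3 (mod 12); write N = 12j + 3. Since 3 ∣ 12, reducing mod 3 gives N ≡ 3 ≡ 0 (mod 3); since 4 ∣ 12, reducing mod 4 gives N ≡ 3 (mod 4).

Both directions hold.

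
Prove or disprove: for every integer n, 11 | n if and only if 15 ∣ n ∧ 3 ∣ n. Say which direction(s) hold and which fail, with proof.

(⇒) fails and (⇐) fails.

(→) This fails: take n = 11. Certainly 11 ∣ 11, but 15 ∤ 11.

(←) This fails: take n = 15. Both 15 ∣ 15 and 3 ∣ 15, yet 15 is not a multiple of 11 (since 15 = 1·11 + 4), so 11 ∤ 15.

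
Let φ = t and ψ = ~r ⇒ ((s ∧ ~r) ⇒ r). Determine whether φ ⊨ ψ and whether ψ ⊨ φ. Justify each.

(→) This fails. Under s = T, t = T, r = F, the left side is true but the right side is false.

(←) This fails. Under s = F, t = F, r = F, the left side is false but the right side is true.

Both directions fail.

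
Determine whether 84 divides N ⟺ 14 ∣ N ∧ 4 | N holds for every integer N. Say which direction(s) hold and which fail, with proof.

(⇒) If 84 ∣ N, write N = 84q. Since 84 = 6·14, N = 14·(6q), so 14 ∣ N; and since 84 = 21·4, N = 4·(21q), so 4 ∣ N.

(⇐) This fails: take N = 28. Both 14 ∣ 28 and 4 ∣ 28, yet 28 is not a multiple of 84 (since 28 = 0·84 + 28), so 84 ∤ 28.

The forward direction holds; the converse fails.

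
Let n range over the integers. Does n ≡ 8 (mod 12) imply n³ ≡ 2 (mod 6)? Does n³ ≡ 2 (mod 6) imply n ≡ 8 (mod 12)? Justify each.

(⇒) holds; (⇐) fails.

[⇒] Suppose n ≡ 8 (mod 12). Then n³ ≡ 8³ = 512 (mod 12), and since 6 ∣ 12, also n³ ≡ 2 (mod 6).

[⇐] This fails: take n = 2. Then 2³ = 8 ≡ 2 (mod 6), yet 2 ≡ 2 (mod 12), not 8.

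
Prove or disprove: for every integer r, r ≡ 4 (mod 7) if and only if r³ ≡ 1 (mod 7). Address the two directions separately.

Only the forward implication holds.

Converse. This fails: take r = 1. Then 1³ = 1 ≡ 1 (mod 7), yet 1 ≡ 1 (mod 7), not 4.

Forward direction. Suppose r ≡ 4 (mod 7). Write r = 7j + 4. Then (7j + 4)³ = 343j³ + 588j² + 336j + 64 = 7(49j³ + 84j² + 48j + 9) + 1, so r³ ≡ 1 (mod 7).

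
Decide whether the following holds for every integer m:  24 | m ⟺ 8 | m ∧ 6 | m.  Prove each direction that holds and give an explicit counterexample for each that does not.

Equivalent; both directions hold.

(⟸) Suppose 8 ∣ m and 6 ∣ m. Any common multiple of 8 and 6 is a multiple of their lcm; here lcm(8, 6) = 8·6/gcd(8, 6) = 48/2 = 24, so 24 ∣ m.

(⟹) If 24 ∣ m, write m = 24q. Since 24 = 3·8, m = 8·(3q), so 8 ∣ m; and since 24 = 4·6, m = 6·(4q), so 6 ∣ m.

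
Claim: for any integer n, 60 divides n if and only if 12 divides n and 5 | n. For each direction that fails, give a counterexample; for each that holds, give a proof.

The biconditional holds.

(⟹) If 60 ∣ n, write n = 60q. Since 60 = 5·12, n = 12·(5q), so 12 ∣ n; and since 60 = 12·5, n = 5·(12q), so 5 ∣ n.

(⟸) Suppose 12 ∣ n and 5 ∣ n. Any common multiple of 12 and 5 is a multiple of their lcm; here gcd(12, 5) = 1, so lcm(12, 5) = 12·5 = 60, so 60 ∣ n.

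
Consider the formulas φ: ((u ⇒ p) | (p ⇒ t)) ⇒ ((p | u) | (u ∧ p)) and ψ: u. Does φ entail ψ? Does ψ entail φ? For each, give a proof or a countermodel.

(⇒) This fails. Under t = F, u = F, p = T, the left side is true but the right side is false.

(⇐) Assume the antecedent. If t is true, the antecedent forces (t = T, u = T, p = F) or (t = T, u = T, p = T), and the consequent holds there. If t is false, the antecedent forces (t = F, u = T, p = F) or (t = F, u = T, p = T), and the consequent holds there. Either way the consequent holds.

Only the converse holds.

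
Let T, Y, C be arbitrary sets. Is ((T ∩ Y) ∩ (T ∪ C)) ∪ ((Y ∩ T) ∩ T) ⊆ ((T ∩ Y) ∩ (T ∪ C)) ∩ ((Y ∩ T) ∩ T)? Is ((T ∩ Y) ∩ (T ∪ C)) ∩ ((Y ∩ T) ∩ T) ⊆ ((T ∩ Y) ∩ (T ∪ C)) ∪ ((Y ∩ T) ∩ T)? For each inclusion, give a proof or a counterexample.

The two sets are equal.

(⊆) Let x ∈ ((T ∩ Y) ∩ (T ∪ C)) ∪ ((Y ∩ T) ∩ T). Then either x ∈ T ∩ Y and x ∉ C; or x ∈ T ∩ Y ∩ C. In each case x ∈ ((T ∩ Y) ∩ (T ∪ C)) ∩ ((Y ∩ T) ∩ T), so ((T ∩ Y) ∩ (T ∪ C)) ∪ ((Y ∩ T) ∩ T) ⊆ ((T ∩ Y) ∩ (T ∪ C)) ∩ ((Y ∩ T) ∩ T).

(⊇) Let x ∈ ((T ∩ Y) ∩ (T ∪ C)) ∩ ((Y ∩ T) ∩ T). Then either x ∈ T ∩ Y and x ∉ C; or x ∈ T ∩ Y ∩ C. In each case x ∈ ((T ∩ Y) ∩ (T ∪ C)) ∪ ((Y ∩ T) ∩ T), so ((T ∩ Y) ∩ (T ∪ C)) ∩ ((Y ∩ T) ∩ T) ⊆ ((T ∩ Y) ∩ (T ∪ C)) ∪ ((Y ∩ T) ∩ T).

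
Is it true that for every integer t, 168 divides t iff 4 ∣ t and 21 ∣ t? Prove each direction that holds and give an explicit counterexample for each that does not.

(←) This fails: take t = 84. Both 4 ∣ 84 and 21 ∣ 84, yet 84 is not a multiple of 168 (since 84 = 0·168 + 84), so 168 ∤ 84.

(→) If 168 ∣ t, write t = 168q. Since 168 = 42·4, t = 4·(42q), so 4 ∣ t; and since 168 = 8·21, t = 21·(8q), so 21 ∣ t.

(⇒) holds; (⇐) fails.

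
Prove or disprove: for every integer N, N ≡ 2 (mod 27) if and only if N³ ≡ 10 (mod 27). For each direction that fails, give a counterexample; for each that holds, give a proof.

(⇒) fails and (⇐) fails.

(⟹) This fails: take N = 2. Then 2 ≡ 2 (mod 27), but 2³ = 8 ≡ 8 (mod 27), not 10.

(⟸) This fails: take N = 4. Then 4³ = 64 ≡ 10 (mod 27), yet 4 ≡ 4 (mod 27), not 2.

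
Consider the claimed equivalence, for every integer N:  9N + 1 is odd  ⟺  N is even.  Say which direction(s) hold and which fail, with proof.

Converse. Suppose N is even; write N = 2j. Then 9N + 1 = 9·(2j) + 1 = 2·9j + 1, which is odd.

Forward direction. Suppose 9N + 1 is odd. Since 9 is odd, 9N and N have the same parity, so 9N + 1 ≡ N + 1 (mod 2). As 1 is odd, 9N + 1 is odd exactly when N is even. Thus N is even.

Both directions hold.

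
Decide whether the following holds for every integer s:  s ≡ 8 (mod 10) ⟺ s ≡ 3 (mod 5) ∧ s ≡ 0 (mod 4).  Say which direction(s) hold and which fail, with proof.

The forward direction fails; the converse holds.

[⇒] This fails: s = 18 gives 18 ≡ 8 (mod 10) but 18 ≡ 2 (mod 4), so the conjunction on the right does not hold.

[⇐] Conversely, if s ≡ 3 (mod 5) and s ≡ 0 (mod 4), then by the Chinese remainder theorem s ≡ 8 (mod 20). Since 8 ≡ 8 (mod 10) and 10 ∣ 20, we get s ≡ 8 (mod 10).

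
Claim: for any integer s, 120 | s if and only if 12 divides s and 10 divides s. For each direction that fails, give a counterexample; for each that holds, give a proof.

Forward direction. If 120 ∣ s, write s = 120q. Since 120 = 10·12, s = 12·(10q), so 12 ∣ s; and since 120 = 12·10, s = 10·(12q), so 10 ∣ s.

Converse. This fails: take s = 60. Both 12 ∣ 60 and 10 ∣ 60, yet 60 is not a multiple of 120 (since 60 = 0·120 + 60), so 120 ∤ 60.

The forward direction holds; the converse fails.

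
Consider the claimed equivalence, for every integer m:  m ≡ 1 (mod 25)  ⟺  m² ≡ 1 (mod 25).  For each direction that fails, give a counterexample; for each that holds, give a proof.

Only the forward implication holds.

[⇐] This fails: take m = 24. Then 24² = 576 ≡ 1 (mod 25), yet 24 ≡ 24 (mod 25), not 1.

[⇒] Suppose m ≡ 1 (mod 25). Write m = 25j + 1. Then (25j + 1)² = 625j² + 50j + 1 = 25(25j² + 2j) + 1, so m² ≡ 1 (mod 25).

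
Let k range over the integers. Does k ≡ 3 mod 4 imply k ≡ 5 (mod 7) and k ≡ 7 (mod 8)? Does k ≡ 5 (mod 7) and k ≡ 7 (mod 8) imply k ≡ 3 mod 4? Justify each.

(⟹) This fails: k = 3 gives 3 ≡ 3 (mod 4) but 3 ≡ 3 (mod 7), so the conjunction on the right does not hold.

(⟸) Conversely, if k ≡ 5 (mod 7) and k ≡ 7 (mod 8), then by the Chinese remainder theorem k ≡ 47 (mod 56). Since 47 ≡ 3 (mod 4) and 4 ∣ 56, we get k ≡ 3 (mod 4).

Only the reverse direction holds.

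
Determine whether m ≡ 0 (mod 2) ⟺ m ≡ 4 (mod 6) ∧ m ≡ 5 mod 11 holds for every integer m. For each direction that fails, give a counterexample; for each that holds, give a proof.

Not equivalent: only (⇐) holds.

(⟹) This fails: m = 0 gives 0 ≡ 0 (mod 2) but 0 ≡ 0 (mod 6), so the conjunction on the right does not hold.

(⟸) Conversely, if m ≡ 4 (mod 6) and m ≡ 5 (mod 11), then by the Chinese remainder theorem m ≡ 16 (mod 66). Since 16 ≡ 0 (mod 2) and 2 ∣ 66, we get m ≡ 0 (mod 2).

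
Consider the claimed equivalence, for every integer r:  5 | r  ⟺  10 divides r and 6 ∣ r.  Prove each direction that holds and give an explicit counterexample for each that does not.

Not equivalent: only (⇐) holds.

[⇒] This fails: take r = 5. Certainly 5 ∣ 5, but 10 ∤ 5.

[⇐] Suppose 10 ∣ r and 6 ∣ r. Any common multiple of 10 and 6 is a multiple of their lcm; here lcm(10, 6) = 10·6/gcd(10, 6) = 60/2 = 30, so 30 ∣ r. Since 5 ∣ 30, it follows that 5 ∣ r.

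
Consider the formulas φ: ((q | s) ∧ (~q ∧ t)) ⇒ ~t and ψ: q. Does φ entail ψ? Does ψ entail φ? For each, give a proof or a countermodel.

Only the converse holds.

(⇒) This fails. Under s = F, q = F, t = F, the left side is true but the right side is false.

(⇐) Assume the antecedent. If s is true, the antecedent forces (s = T, q = T, t = F) or (s = T, q = T, t = T), and ((q | s) ∧ (~q ∧ t)) ⇒ ~t holds there. If s is false, ((q | s) ∧ (~q ∧ t)) ⇒ ~t reduces to true regardless of the other variables. Either way ((q | s) ∧ (~q ∧ t)) ⇒ ~t holds.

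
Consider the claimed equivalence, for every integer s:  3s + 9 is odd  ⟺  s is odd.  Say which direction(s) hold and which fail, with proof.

(⇒) fails and (⇐) fails.

(⟹) This fails: s = 0 gives 3s + 9 = 9, which is odd, but 0 is even, not odd.

(⟸) This also fails: s = 3 is odd, but 3s + 9 = 18 is even, not odd.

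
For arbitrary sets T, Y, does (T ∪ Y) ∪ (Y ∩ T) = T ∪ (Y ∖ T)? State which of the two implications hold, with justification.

(⟹) Let x ∈ (T ∪ Y) ∪ (Y ∩ T). Then either x ∈ T and x ∉ Y; or x ∈ Y and x ∉ T; or x ∈ T ∩ Y. In each case x ∈ T ∪ (Y ∖ T), so (T ∪ Y) ∪ (Y ∩ T) ⊆ T ∪ (Y ∖ T).

(⟸) Let x ∈ T ∪ (Y ∖ T). Then either x ∈ T and x ∉ Y; or x ∈ Y and x ∉ T; or x ∈ T ∩ Y. In each case x ∈ (T ∪ Y) ∪ (Y ∩ T), so T ∪ (Y ∖ T) ⊆ (T ∪ Y) ∪ (Y ∩ T).

The two sets are equal.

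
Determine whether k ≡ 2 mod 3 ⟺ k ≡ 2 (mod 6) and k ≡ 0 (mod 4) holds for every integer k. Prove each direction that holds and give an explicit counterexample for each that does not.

(⇒) This fails: k = 2 gives 2 ≡ 2 (mod 3) but 2 ≡ 2 (mod 4), so the conjunction on the right does not hold.

(⇐) Conversely, if k ≡ 2 (mod 6) and k ≡ 0 (mod 4), then by the Chinese remainder theorem k ≡ 8 (mod 12). Since 8 ≡ 2 (mod 3) and 3 ∣ 12, we get k ≡ 2 (mod 3).

Not equivalent: only (⇐) holds.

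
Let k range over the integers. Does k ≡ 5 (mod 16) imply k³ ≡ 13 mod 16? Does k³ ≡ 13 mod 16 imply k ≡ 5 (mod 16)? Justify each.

[⇐] Suppose k³ ≡ 13 (mod 16). The only residue r in {0, …, 15} with r³ ≡ 13 (mod 16) is r = 5, so k ≡ 5 (mod 16).

[⇒] Suppose k ≡ 5 (mod 16). Write k = 16j + 5. Then (16j + 5)³ = 4096j³ + 3840j² + 1200j + 125 = 16(256j³ + 240j² + 75j + 7) + 13, so k³ ≡ 13 (mod 16).

Both directions hold.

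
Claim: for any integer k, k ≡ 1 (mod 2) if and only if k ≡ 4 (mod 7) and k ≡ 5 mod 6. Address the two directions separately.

(⇒) This fails: k = 1 gives 1 ≡ 1 (mod 2) but 1 ≡ 1 (mod 7), so the conjunction on the right does not hold.

(⇐) Conversely, if k ≡ 4 (mod 7) and k ≡ 5 (mod 6), then by the Chinese remainder theorem k ≡ 11 (mod 42). Since 11 ≡ 1 (mod 2) and 2 ∣ 42, we get k ≡ 1 (mod 2).

(⇒) fails; (⇐) holds.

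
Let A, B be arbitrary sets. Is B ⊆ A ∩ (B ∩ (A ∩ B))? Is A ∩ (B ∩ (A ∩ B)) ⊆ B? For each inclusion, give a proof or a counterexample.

The sets are not equal: only the reverse inclusion holds.

Reverse inclusion. Let x ∈ A ∩ (B ∩ (A ∩ B)). Then x ∈ A ∩ B, from which x ∈ B.

Forward inclusion. This inclusion fails. Take A = ∅, B = {1}; then 1 ∈ B but 1 ∉ A ∩ (B ∩ (A ∩ B)).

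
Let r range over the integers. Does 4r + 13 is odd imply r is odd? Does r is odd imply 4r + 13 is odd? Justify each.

Not equivalent: only (⇐) holds.

(⟸) Suppose r is odd. Since 4 is even, 4r is even for every r, so 4r + 13 has the same parity as 13, which is odd. Hence 4r + 13 is odd.

(⟹) This fails: take r = 4. Then 4r + 13 = 29, which is odd, yet r = 4 is even, not odd.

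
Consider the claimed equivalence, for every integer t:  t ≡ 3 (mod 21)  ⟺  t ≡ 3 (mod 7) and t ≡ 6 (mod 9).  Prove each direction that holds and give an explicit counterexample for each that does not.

(⇒) fails; (⇐) holds.

Converse. If t ≡ 3 (mod 7) and t ≡ 6 (mod 9), then by the Chinese remainder theorem t ≡ 24 (mod 63). Since 24 ≡ 3 (mod 21) and 21 ∣ 63, we get t ≡ 3 (mod 21).

Forward direction. This fails: t = 3 gives 3 ≡ 3 (mod 21) but 3 ≡ 3 (mod 9), so the conjunction on the right does not hold.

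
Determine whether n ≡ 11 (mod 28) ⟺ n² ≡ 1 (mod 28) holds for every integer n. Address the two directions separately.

Neither implication holds.

[⇒] This fails: take n = 11. Then 11 ≡ 11 (mod 28), but 11² = 121 ≡ 9 (mod 28), not 1.

[⇐] This fails: take n = 1. Then 1² = 1 ≡ 1 (mod 28), yet 1 ≡ 1 (mod 28), not 11.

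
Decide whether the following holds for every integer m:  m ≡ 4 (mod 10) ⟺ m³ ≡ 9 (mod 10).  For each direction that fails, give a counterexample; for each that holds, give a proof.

(⇒) This fails: take m = 4. Then 4 ≡ 4 (mod 10), but 4³ = 64 ≡ 4 (mod 10), not 9.

(⇐) This fails: take m = 9. Then 9³ = 729 ≡ 9 (mod 10), yet 9 ≡ 9 (mod 10), not 4.

Both directions fail.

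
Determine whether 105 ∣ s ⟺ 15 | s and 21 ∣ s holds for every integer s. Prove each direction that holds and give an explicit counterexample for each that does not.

Equivalent; both directions hold.

Forward direction. If 105 ∣ s, write s = 105q. Since 105 = 7·15, s = 15·(7q), so 15 ∣ s; and since 105 = 5·21, s = 21·(5q), so 21 ∣ s.

Converse. Suppose 15 ∣ s and 21 ∣ s. Any common multiple of 15 and 21 is a multiple of their lcm; here lcm(15, 21) = 15·21/gcd(15, 21) = 315/3 = 105, so 105 ∣ s.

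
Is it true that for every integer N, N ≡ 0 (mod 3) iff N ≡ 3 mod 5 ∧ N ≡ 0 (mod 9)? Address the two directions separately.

Not equivalent: only (⇐) holds.

(→) This fails: N = 0 gives 0 ≡ 0 (mod 3) but 0 ≡ 0 (mod 5), so the conjunction on the right does not hold.

(←) Conversely, if N ≡ 3 (mod 5) and N ≡ 0 (mod 9), then by the Chinese remainder theorem N ≡ 18 (mod 45). Since 18 ≡ 0 (mod 3) and 3 ∣ 45, we get N ≡ 0 (mod 3).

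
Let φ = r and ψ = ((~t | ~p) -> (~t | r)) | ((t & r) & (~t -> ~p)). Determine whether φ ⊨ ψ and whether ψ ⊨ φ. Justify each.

(→) Assume the antecedent. If p is true, the consequent reduces to true regardless of the other variables. If p is false, the antecedent forces (p = F, r = T, t = F) or (p = F, r = T, t = T), and the consequent holds there. Either way the consequent holds.

(←) This fails. Under p = F, r = F, t = F, the left side is false but the right side is true.

(⇒) holds; (⇐) fails.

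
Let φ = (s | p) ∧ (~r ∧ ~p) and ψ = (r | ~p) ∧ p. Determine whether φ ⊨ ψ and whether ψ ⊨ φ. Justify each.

Neither direction holds.

(→) This fails. Under p = F, s = T, r = F, the left side is true but the right side is false.

(←) This fails. Under p = T, s = F, r = T, the left side is false but the right side is true.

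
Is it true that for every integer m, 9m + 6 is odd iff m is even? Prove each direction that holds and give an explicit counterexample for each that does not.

[⇒] This fails: m = 5 gives 9m + 6 = 51, which is odd, but 5 is odd, not even.

[⇐] This also fails: m = 6 is even, but 9m + 6 = 60 is even, not odd.

(⇒) fails and (⇐) fails.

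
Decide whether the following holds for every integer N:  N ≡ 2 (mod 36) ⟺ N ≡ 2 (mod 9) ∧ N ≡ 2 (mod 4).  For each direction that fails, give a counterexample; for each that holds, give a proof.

[⇒] Suppose N ≡ 2 (mod 36); write N = 36j + 2. Since 9 ∣ 36, reducing mod 9 gives N ≡ 2 (mod 9); since 4 ∣ 36, reducing mod 4 gives N ≡ 2 (mod 4).

[⇐] Conversely, if N ≡ 2 (mod 9) and N ≡ 2 (mod 4), then by the Chinese remainder theorem N ≡ 2 (mod 36). This is exactly N ≡ 2 (mod 36).

Both directions hold.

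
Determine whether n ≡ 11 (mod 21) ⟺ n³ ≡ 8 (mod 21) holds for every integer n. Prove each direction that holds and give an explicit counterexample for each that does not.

Not equivalent: only (⇒) holds.

Converse. This fails: take n = 2. Then 2³ = 8 ≡ 8 (mod 21), yet 2 ≡ 2 (mod 21), not 11.

Forward direction. Suppose n ≡ 11 (mod 21). Write n = 21j + 11. Then (21j + 11)³ = 9261j³ + 14553j² + 7623j + 1331 = 21(441j³ + 693j² + 363j + 63) + 8, so n³ ≡ 8 (mod 21).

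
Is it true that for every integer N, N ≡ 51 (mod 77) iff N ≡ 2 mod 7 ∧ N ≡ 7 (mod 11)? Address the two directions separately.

The biconditional holds.

(⇐) If N ≡ 2 (mod 7) and N ≡ 7 (mod 11), then by the Chinese remainder theorem N ≡ 51 (mod 77). This is exactly N ≡ 51 (mod 77).

(⇒) Suppose N ≡ 51 (mod 77); write N = 77j + 51. Since 7 ∣ 77, reducing mod 7 gives N ≡ 51 ≡ 2 (mod 7); since 11 ∣ 77, reducing mod 11 gives N ≡ 51 ≡ 7 (mod 11).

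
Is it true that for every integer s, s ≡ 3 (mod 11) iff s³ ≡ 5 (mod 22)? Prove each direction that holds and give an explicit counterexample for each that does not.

The forward direction fails; the converse holds.

Forward direction. This fails: take s = 14. Then 14 ≡ 3 (mod 11), but 14³ = 2744 ≡ 16 (mod 22), not 5.

Converse. The residues r modulo 22 with r³ ≡ 5 (mod 22) are exactly {3}, and each is ≡ 3 (mod 11).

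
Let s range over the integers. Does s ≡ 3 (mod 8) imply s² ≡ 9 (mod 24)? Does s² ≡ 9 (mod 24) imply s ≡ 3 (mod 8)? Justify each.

(⇒) This fails: take s = 11. Then 11 ≡ 3 (mod 8), but 11² = 121 ≡ 1 (mod 24), not 9.

(⇐) This fails: take s = 9. Then 9² = 81 ≡ 9 (mod 24), yet 9 ≡ 1 (mod 8), not 3.

(⇒) fails and (⇐) fails.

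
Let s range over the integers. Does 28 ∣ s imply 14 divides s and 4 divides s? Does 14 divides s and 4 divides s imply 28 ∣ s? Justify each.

The biconditional holds.

(⟹) If 28 ∣ s, write s = 28q. Since 28 = 2·14, s = 14·(2q), so 14 ∣ s; and since 28 = 7·4, s = 4·(7q), so 4 ∣ s.

(⟸) Suppose 14 ∣ s and 4 ∣ s. Any common multiple of 14 and 4 is a multiple of their lcm; here lcm(14, 4) = 14·4/gcd(14, 4) = 56/2 = 28, so 28 ∣ s.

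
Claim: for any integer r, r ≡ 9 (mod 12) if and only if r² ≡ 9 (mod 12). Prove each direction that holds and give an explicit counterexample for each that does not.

Not equivalent: only (⇒) holds.

(⟹) Suppose r ≡ 9 (mod 12). Write r = 12j + 9. Then (12j + 9)² = 144j² + 216j + 81 = 12(12j² + 18j + 6) + 9, so r² ≡ 9 (mod 12).

(⟸) This fails: take r = 3. Then 3² = 9 ≡ 9 (mod 12), yet 3 ≡ 3 (mod 12), not 9.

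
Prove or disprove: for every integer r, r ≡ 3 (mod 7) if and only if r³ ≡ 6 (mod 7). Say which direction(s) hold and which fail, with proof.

Converse. This fails: take r = 5. Then 5³ = 125 ≡ 6 (mod 7), yet 5 ≡ 5 (mod 7), not 3.

Forward direction. Suppose r ≡ 3 (mod 7). Write r = 7j + 3. Then (7j + 3)³ = 343j³ + 441j² + 189j + 27 = 7(49j³ + 63j² + 27j + 3) + 6, so r³ ≡ 6 (mod 7).

Only the forward direction holds.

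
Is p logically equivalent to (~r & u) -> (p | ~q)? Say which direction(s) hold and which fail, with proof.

Only the forward implication holds.

(←) This fails. Under u = F, p = F, r = F, q = F, the left side is false but the right side is true.

(→) Assume the antecedent. If p is true, (~r & u) -> (p | ~q) reduces to true regardless of the other variables. If p is false, the antecedent cannot hold. Either way (~r & u) -> (p | ~q) holds.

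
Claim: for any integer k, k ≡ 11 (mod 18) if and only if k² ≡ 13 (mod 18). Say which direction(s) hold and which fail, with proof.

[⇒] Suppose k ≡ 11 (mod 18). Write k = 18j + 11. Then (18j + 11)² = 324j² + 396j + 121 = 18(18j² + 22j + 6) + 13, so k² ≡ 13 (mod 18).

[⇐] This fails: take k = 7. Then 7² = 49 ≡ 13 (mod 18), yet 7 ≡ 7 (mod 18), not 11.

The forward direction holds; the converse fails.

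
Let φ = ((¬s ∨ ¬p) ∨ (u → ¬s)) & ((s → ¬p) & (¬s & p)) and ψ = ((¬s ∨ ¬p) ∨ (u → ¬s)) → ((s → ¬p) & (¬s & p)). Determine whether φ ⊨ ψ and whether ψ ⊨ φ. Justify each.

(⟹) Assume the antecedent. If s is true, the antecedent cannot hold. If s is false, the antecedent forces (s = F, p = T, u = F) or (s = F, p = T, u = T), and the consequent holds there. Either way the consequent holds.

(⟸) This fails. Under s = T, p = T, u = T, the left side is false but the right side is true.

Only the forward implication holds.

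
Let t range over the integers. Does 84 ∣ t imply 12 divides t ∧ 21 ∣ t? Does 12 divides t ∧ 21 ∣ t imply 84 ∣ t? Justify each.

Both directions hold.

[⇒] If 84 ∣ t, write t = 84q. Since 84 = 7·12, t = 12·(7q), so 12 ∣ t; and since 84 = 4·21, t = 21·(4q), so 21 ∣ t.

[⇐] Suppose 12 ∣ t and 21 ∣ t. Any common multiple of 12 and 21 is a multiple of their lcm; here lcm(12, 21) = 12·21/gcd(12, 21) = 252/3 = 84, so 84 ∣ t.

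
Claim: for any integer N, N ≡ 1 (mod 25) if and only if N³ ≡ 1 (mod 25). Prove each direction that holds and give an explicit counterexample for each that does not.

The biconditional holds.

[⇒] Suppose N ≡ 1 (mod 25). Write N = 25j + 1. Then (25j + 1)³ = 15625j³ + 1875j² + 75j + 1 = 25(625j³ + 75j² + 3j) + 1, so N³ ≡ 1 (mod 25).

[⇐] Conversely, suppose N³ ≡ 1 (mod 25). The only residue r in {0, …, 24} with r³ ≡ 1 (mod 25) is r = 1, so N ≡ 1 (mod 25).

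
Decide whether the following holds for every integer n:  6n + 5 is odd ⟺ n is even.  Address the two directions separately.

Only the reverse direction holds.

[⇒] This fails: take n = 5. Then 6n + 5 = 35, which is odd, yet n = 5 is odd, not even.

[⇐] Suppose n is even. Since 6 is even, 6n is even for every n, so 6n + 5 has the same parity as 5, which is odd. Hence 6n + 5 is odd.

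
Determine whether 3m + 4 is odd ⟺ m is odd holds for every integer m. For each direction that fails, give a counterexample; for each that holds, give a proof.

(⇒) Suppose 3m + 4 is odd. Since 3 is odd, 3m and m have the same parity, so 3m + 4 ≡ m + 4 (mod 2). As 4 is even, 3m + 4 is odd exactly when m is odd. Thus m is odd.

(⇐) Conversely, suppose m is odd; write m = 2j + 1. Then 3m + 4 = 3·(2j + 1) + 4 = 2·3j + 7, which is odd.

Both implications hold.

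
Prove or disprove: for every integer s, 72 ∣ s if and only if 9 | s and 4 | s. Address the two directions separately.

Not equivalent: only (⇒) holds.

(⟹) If 72 ∣ s, write s = 72q. Since 72 = 8·9, s = 9·(8q), so 9 ∣ s; and since 72 = 18·4, s = 4·(18q), so 4 ∣ s.

(⟸) This fails: take s = 36. Both 9 ∣ 36 and 4 ∣ 36, yet 36 is not a multiple of 72 (since 36 = 0·72 + 36), so 72 ∤ 36.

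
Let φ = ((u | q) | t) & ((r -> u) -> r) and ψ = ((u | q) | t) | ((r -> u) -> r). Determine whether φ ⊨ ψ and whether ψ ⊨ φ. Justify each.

Only the forward implication holds.

(→) Assume the antecedent. If r is true, the consequent reduces to true regardless of the other variables. If r is false, the antecedent cannot hold. Either way the consequent holds.

(←) This fails. Under t = T, r = F, u = F, q = F, the left side is false but the right side is true.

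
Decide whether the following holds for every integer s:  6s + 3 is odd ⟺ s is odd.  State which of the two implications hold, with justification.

(⇒) This fails: take s = 0. Then 6s + 3 = 3, which is odd, yet s = 0 is even, not odd.

(⇐) Suppose s is odd. Since 6 is even, 6s is even for every s, so 6s + 3 has the same parity as 3, which is odd. Hence 6s + 3 is odd.

Not equivalent: only (⇐) holds.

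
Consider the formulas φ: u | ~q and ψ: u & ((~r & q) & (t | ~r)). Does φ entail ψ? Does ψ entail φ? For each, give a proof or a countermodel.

Forward direction. This fails. Under r = F, t = F, q = F, u = F, the left side is true but the right side is false.

Converse. Assume the antecedent. If r is true, the antecedent cannot hold. If r is false, the antecedent forces (r = F, t = F, q = T, u = T) or (r = F, t = T, q = T, u = T), and u | ~q holds there. Either way u | ~q holds.

The forward direction fails; the converse holds.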